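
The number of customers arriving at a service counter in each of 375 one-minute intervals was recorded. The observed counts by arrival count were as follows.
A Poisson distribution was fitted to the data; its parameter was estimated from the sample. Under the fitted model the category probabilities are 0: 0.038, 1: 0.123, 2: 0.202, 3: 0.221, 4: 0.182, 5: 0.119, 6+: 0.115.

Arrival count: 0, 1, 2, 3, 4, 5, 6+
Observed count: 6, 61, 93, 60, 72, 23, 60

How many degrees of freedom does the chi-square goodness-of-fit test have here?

5

There are k = 7 categories and 1 parameter estimated from the data, so df = 7 − 1 − 1 = 5.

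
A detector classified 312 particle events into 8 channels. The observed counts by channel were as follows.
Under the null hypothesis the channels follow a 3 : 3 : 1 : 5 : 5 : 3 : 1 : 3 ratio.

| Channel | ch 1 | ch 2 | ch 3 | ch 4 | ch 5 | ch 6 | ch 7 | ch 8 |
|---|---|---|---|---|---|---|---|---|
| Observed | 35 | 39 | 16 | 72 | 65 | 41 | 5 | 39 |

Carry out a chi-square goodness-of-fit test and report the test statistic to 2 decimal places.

Ratio total = 24. Expected counts: 312×3/24 = 39, 312×3/24 = 39, 312×1/24 = 13, 312×5/24 = 65, 312×5/24 = 65, 312×3/24 = 39, 312×1/24 = 13, 312×3/24 = 39.
cat         O        E   (O−E)²/E
ch 1       35       39      0.410
ch 2       39       39      0.000
ch 3       16       13      0.692
ch 4       72       65      0.754
ch 5       65       65      0.000
ch 6       41       39      0.103
ch 7        5       13      4.923
ch 8       39       39      0.000
Sum = 6.88

6.88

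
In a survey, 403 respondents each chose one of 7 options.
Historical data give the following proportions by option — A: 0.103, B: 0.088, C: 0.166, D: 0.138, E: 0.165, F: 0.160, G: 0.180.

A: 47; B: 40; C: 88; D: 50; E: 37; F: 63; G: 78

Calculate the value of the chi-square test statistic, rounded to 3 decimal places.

Expected counts E_i = n·p_i: 403×0.103 = 41.509, 403×0.088 = 35.464, 403×0.166 = 66.898, 403×0.138 = 55.614, 403×0.165 = 66.495, 403×0.160 = 64.48, 403×0.180 = 72.54.
χ² = (47−41.509)²/41.509 + (40−35.464)²/35.464 + (88−66.898)²/66.898 + (50−55.614)²/55.614 + (37−66.495)²/66.495 + (63−64.48)²/64.48 + (78−72.54)²/72.54
   = 0.7264 + 0.5802 + 6.6563 + 0.5667 + 13.0830 + 0.0340 + 0.4110
Sum = 22.058

22.058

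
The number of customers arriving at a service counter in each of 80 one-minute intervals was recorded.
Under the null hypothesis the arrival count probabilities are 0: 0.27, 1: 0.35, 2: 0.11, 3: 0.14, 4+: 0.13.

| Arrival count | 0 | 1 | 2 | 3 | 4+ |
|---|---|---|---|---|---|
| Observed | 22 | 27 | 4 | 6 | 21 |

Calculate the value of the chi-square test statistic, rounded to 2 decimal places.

15.88

Expected counts E_i = n·p_i: 80×0.27 = 21.6, 80×0.35 = 28, 80×0.11 = 8.8, 80×0.14 = 11.2, 80×0.13 = 10.4.
cat         O        E   (O−E)²/E
0          22     21.6      0.007
1          27       28      0.036
2           4      8.8      2.618
3           6     11.2      2.414
4+         21     10.4     10.804
Sum = 15.88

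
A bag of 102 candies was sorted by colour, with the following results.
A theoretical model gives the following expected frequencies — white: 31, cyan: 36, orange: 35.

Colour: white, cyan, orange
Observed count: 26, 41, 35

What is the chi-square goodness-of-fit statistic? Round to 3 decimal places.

1.501

cat         O        E   (O−E)²/E
white      26       31     0.8065
cyan       41       36     0.6944
orange     35       35     0.0000
Sum = 1.501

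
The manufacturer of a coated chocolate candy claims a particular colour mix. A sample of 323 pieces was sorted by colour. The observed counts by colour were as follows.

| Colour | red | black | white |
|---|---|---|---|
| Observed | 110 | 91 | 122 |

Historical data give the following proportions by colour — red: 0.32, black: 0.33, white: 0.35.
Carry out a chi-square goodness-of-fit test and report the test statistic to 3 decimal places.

Expected counts E_i = n·p_i: 323×0.32 = 103.36, 323×0.33 = 106.59, 323×0.35 = 113.05.
red: (110 − 103.36)²/103.36 = 44.0896/103.36 = 0.4266
black: (91 − 106.59)²/106.59 = 243.0481/106.59 = 2.2802
white: (122 − 113.05)²/113.05 = 80.1025/113.05 = 0.7086
Sum = 3.415

3.415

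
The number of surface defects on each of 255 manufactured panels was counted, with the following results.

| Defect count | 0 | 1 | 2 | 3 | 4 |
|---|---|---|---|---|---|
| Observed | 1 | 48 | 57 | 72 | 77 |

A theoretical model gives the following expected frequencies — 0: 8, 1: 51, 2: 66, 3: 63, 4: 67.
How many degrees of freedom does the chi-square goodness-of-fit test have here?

4

There are k = 5 categories and no parameters were estimated from the data, so df = 5 − 1 = 4.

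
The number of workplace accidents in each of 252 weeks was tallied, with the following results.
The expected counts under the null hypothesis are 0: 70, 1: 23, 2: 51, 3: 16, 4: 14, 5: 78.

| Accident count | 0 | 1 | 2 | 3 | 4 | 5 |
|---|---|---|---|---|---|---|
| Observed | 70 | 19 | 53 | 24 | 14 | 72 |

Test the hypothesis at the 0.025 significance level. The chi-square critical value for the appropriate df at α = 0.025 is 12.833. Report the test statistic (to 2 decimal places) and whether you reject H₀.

cat         O        E   (O−E)²/E
0          70       70      0.000
1          19       23      0.696
2          53       51      0.078
3          24       16      4.000
4          14       14      0.000
5          72       78      0.462
Sum = 5.24
df = 5. Since 5.24 < 12.833, we do not reject H₀.

5.24; do not reject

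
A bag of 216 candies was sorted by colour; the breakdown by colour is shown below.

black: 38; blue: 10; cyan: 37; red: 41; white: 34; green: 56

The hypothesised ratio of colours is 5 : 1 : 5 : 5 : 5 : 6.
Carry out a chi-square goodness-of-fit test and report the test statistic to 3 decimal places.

Ratio total = 27. Expected counts: 216×5/27 = 40, 216×1/27 = 8, 216×5/27 = 40, 216×5/27 = 40, 216×5/27 = 40, 216×6/27 = 48.
black: (38 − 40)²/40 = 4/40 = 0.1000
blue: (10 − 8)²/8 = 4/8 = 0.5000
cyan: (37 − 40)²/40 = 9/40 = 0.2250
red: (41 − 40)²/40 = 1/40 = 0.0250
white: (34 − 40)²/40 = 36/40 = 0.9000
green: (56 − 48)²/48 = 64/48 = 1.3333
Sum = 3.083

3.083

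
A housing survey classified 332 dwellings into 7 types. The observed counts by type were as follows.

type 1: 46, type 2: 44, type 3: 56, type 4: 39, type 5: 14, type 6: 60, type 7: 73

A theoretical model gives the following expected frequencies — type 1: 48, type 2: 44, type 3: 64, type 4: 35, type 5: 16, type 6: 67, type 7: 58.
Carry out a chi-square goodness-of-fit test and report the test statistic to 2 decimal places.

6.40

type 1: (46 − 48)²/48 = 4/48 = 0.083
type 2: (44 − 44)²/44 = 0/44 = 0.000
type 3: (56 − 64)²/64 = 64/64 = 1.000
type 4: (39 − 35)²/35 = 16/35 = 0.457
type 5: (14 − 16)²/16 = 4/16 = 0.250
type 6: (60 − 67)²/67 = 49/67 = 0.731
type 7: (73 − 58)²/58 = 225/58 = 3.879
Sum = 6.40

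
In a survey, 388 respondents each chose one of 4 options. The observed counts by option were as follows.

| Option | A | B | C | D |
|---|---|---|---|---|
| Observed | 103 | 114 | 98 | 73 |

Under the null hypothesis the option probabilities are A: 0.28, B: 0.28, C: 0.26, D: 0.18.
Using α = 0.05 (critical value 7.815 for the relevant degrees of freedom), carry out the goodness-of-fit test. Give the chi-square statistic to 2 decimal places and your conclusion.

Expected counts E_i = n·p_i: 388×0.28 = 108.64, 388×0.28 = 108.64, 388×0.26 = 100.88, 388×0.18 = 69.84.
χ² = (103−108.64)²/108.64 + (114−108.64)²/108.64 + (98−100.88)²/100.88 + (73−69.84)²/69.84
   = 0.293 + 0.264 + 0.082 + 0.143
Sum = 0.78
df = 3. Since 0.78 < 7.815, we do not reject H₀.

0.78; do not reject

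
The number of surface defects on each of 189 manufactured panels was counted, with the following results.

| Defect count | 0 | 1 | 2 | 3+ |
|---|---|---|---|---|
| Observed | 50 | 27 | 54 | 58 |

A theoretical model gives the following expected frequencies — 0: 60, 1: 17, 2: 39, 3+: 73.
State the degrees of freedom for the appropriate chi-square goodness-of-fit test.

There are k = 4 categories and no parameters were estimated from the data, so df = 4 − 1 = 3.

3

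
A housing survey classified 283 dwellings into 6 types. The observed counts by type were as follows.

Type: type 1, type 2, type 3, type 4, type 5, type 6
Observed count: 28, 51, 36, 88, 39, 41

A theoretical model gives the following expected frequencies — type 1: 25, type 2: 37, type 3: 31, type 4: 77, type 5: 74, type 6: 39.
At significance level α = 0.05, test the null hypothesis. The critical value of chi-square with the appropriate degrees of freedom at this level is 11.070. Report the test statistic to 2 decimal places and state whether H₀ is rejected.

χ² = (28−25)²/25 + (51−37)²/37 + (36−31)²/31 + (88−77)²/77 + (39−74)²/74 + (41−39)²/39
   = 0.360 + 5.297 + 0.806 + 1.571 + 16.554 + 0.103
Sum = 24.69
df = 5. Since 24.69 > 11.070, we reject H₀.

24.69; reject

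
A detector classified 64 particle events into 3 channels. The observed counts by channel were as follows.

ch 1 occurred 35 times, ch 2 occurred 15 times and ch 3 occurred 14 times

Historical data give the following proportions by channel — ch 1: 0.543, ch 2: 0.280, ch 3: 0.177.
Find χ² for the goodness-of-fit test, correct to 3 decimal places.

1.108

Expected counts E_i = n·p_i: 64×0.543 = 34.752, 64×0.280 = 17.92, 64×0.177 = 11.328.
χ² = (35−34.752)²/34.752 + (15−17.92)²/17.92 + (14−11.328)²/11.328
   = 0.0018 + 0.4758 + 0.6303
Sum = 1.108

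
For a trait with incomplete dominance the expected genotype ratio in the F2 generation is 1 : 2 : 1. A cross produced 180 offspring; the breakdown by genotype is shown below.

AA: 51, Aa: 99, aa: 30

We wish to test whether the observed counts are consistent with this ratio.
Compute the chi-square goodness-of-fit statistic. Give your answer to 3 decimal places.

Ratio total = 4. Expected counts: 180×1/4 = 45, 180×2/4 = 90, 180×1/4 = 45.
χ² = (51−45)²/45 + (99−90)²/90 + (30−45)²/45
   = 0.8000 + 0.9000 + 5.0000
Sum = 6.700

6.700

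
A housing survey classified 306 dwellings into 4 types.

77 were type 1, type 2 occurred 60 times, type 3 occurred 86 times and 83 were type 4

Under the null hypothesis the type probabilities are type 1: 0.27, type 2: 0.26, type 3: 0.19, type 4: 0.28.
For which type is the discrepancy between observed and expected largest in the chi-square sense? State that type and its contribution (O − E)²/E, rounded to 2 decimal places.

type 3, 13.35

Expected counts E_i = n·p_i: 306×0.27 = 82.62, 306×0.26 = 79.56, 306×0.19 = 58.14, 306×0.28 = 85.68.
χ² = (77−82.62)²/82.62 + (60−79.56)²/79.56 + (86−58.14)²/58.14 + (83−85.68)²/85.68
   = 0.382 + 4.809 + 13.350 + 0.084
The largest term is for type 3: 13.35.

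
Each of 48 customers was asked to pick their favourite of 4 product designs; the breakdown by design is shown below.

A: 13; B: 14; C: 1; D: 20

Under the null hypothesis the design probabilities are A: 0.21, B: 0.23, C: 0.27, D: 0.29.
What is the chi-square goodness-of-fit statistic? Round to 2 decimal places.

15.33

Expected counts E_i = n·p_i: 48×0.21 = 10.08, 48×0.23 = 11.04, 48×0.27 = 12.96, 48×0.29 = 13.92.
χ² = (13−10.08)²/10.08 + (14−11.04)²/11.04 + (1−12.96)²/12.96 + (20−13.92)²/13.92
   = 0.846 + 0.794 + 11.037 + 2.656
Sum = 15.33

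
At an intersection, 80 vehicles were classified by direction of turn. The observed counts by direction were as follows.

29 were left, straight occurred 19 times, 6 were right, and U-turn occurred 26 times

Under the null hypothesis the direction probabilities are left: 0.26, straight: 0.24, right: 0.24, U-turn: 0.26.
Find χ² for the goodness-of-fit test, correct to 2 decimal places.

13.61

Expected counts E_i = n·p_i: 80×0.26 = 20.8, 80×0.24 = 19.2, 80×0.24 = 19.2, 80×0.26 = 20.8.
cat           O        E   (O−E)²/E
left         29     20.8      3.233
straight     19     19.2      0.002
right         6     19.2      9.075
U-turn       26     20.8      1.300
Sum = 13.61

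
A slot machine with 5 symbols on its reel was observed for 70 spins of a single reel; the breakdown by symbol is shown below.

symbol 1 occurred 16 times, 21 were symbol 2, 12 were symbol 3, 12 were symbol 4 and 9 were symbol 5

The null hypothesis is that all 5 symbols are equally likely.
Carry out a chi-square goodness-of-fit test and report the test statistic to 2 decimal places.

6.14

Under H₀ each category has probability 1/5, so each expected count is 70/5 = 14.
symbol 1: (16 − 14)²/14 = 4/14 = 0.286
symbol 2: (21 − 14)²/14 = 49/14 = 3.500
symbol 3: (12 − 14)²/14 = 4/14 = 0.286
symbol 4: (12 − 14)²/14 = 4/14 = 0.286
symbol 5: (9 − 14)²/14 = 25/14 = 1.786
Sum = 6.14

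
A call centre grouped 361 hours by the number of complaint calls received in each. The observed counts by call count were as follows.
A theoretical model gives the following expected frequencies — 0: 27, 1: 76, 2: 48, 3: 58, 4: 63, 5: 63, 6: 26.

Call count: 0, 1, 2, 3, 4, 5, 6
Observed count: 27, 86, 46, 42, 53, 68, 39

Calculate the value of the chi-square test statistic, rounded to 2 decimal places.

14.30

0: (27 − 27)²/27 = 0/27 = 0.000
1: (86 − 76)²/76 = 100/76 = 1.316
2: (46 − 48)²/48 = 4/48 = 0.083
3: (42 − 58)²/58 = 256/58 = 4.414
4: (53 − 63)²/63 = 100/63 = 1.587
5: (68 − 63)²/63 = 25/63 = 0.397
6: (39 − 26)²/26 = 169/26 = 6.500
Sum = 14.30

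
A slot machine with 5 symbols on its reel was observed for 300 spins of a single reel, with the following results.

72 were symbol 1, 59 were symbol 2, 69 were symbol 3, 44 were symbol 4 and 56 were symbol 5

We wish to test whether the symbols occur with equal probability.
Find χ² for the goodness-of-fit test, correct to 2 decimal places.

8.30

Expected count for each of the 5 categories: 300/5 = 60.
symbol 1: (72 − 60)²/60 = 144/60 = 2.400
symbol 2: (59 − 60)²/60 = 1/60 = 0.017
symbol 3: (69 − 60)²/60 = 81/60 = 1.350
symbol 4: (44 − 60)²/60 = 256/60 = 4.267
symbol 5: (56 − 60)²/60 = 16/60 = 0.267
Sum = 8.30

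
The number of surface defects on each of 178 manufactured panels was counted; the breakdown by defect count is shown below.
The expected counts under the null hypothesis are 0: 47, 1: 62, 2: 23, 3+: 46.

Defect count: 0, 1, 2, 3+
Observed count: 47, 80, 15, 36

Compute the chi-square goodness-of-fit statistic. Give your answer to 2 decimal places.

χ² = (47−47)²/47 + (80−62)²/62 + (15−23)²/23 + (36−46)²/46
   = 0.000 + 5.226 + 2.783 + 2.174
Sum = 10.18

10.18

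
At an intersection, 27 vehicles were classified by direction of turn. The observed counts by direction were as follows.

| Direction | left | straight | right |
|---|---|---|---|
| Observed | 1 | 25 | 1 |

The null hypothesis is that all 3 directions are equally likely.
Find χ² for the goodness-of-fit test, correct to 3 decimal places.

42.667

Expected count for each of the 3 categories: 27/3 = 9.
left: (1 − 9)²/9 = 64/9 = 7.1111
straight: (25 − 9)²/9 = 256/9 = 28.4444
right: (1 − 9)²/9 = 64/9 = 7.1111
Sum = 42.667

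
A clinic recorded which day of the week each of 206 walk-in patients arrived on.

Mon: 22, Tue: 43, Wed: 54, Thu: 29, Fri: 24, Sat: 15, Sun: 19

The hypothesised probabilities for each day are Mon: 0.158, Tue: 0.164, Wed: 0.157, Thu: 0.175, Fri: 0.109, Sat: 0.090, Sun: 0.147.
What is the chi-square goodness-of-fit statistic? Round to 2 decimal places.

Expected counts E_i = n·p_i: 206×0.158 = 32.548, 206×0.164 = 33.784, 206×0.157 = 32.342, 206×0.175 = 36.05, 206×0.109 = 22.454, 206×0.090 = 18.54, 206×0.147 = 30.282.
Mon: (22 − 32.548)²/32.548 = 111.260304/32.548 = 3.418
Tue: (43 − 33.784)²/33.784 = 84.934656/33.784 = 2.514
Wed: (54 − 32.342)²/32.342 = 469.068964/32.342 = 14.503
Thu: (29 − 36.05)²/36.05 = 49.7025/36.05 = 1.379
Fri: (24 − 22.454)²/22.454 = 2.390116/22.454 = 0.106
Sat: (15 − 18.54)²/18.54 = 12.5316/18.54 = 0.676
Sun: (19 − 30.282)²/30.282 = 127.283524/30.282 = 4.203
Sum = 26.80

26.80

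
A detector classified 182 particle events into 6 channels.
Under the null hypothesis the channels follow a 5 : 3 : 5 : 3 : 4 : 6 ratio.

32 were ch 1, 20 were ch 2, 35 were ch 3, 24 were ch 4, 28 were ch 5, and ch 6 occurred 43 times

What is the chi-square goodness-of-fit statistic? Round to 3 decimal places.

0.757

Ratio total = 26. Expected counts: 182×5/26 = 35, 182×3/26 = 21, 182×5/26 = 35, 182×3/26 = 21, 182×4/26 = 28, 182×6/26 = 42.
ch 1: (32 − 35)²/35 = 9/35 = 0.2571
ch 2: (20 − 21)²/21 = 1/21 = 0.0476
ch 3: (35 − 35)²/35 = 0/35 = 0.0000
ch 4: (24 − 21)²/21 = 9/21 = 0.4286
ch 5: (28 − 28)²/28 = 0/28 = 0.0000
ch 6: (43 − 42)²/42 = 1/42 = 0.0238
Sum = 0.757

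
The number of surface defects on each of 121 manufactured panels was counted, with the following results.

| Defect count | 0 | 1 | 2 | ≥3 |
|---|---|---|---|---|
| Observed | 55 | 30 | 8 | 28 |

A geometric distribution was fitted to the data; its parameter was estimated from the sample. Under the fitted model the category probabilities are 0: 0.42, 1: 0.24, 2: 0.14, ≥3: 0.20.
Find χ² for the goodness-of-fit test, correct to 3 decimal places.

5.690

Expected counts E_i = n·p_i: 121×0.42 = 50.82, 121×0.24 = 29.04, 121×0.14 = 16.94, 121×0.20 = 24.2.
χ² = (55−50.82)²/50.82 + (30−29.04)²/29.04 + (8−16.94)²/16.94 + (28−24.2)²/24.2
   = 0.3438 + 0.0317 + 4.7180 + 0.5967
Sum = 5.690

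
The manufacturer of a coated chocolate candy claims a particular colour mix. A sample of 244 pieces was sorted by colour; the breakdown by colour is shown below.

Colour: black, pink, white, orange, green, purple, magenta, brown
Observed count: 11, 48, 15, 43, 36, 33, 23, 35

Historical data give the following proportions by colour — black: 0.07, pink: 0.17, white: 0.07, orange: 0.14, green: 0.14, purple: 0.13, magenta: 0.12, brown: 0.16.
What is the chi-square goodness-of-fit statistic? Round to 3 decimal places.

7.646

Expected counts E_i = n·p_i: 244×0.07 = 17.08, 244×0.17 = 41.48, 244×0.07 = 17.08, 244×0.14 = 34.16, 244×0.14 = 34.16, 244×0.13 = 31.72, 244×0.12 = 29.28, 244×0.16 = 39.04.
χ² = (11−17.08)²/17.08 + (48−41.48)²/41.48 + (15−17.08)²/17.08 + (43−34.16)²/34.16 + (36−34.16)²/34.16 + (33−31.72)²/31.72 + (23−29.28)²/29.28 + (35−39.04)²/39.04
   = 2.1643 + 1.0248 + 0.2533 + 2.2876 + 0.0991 + 0.0517 + 1.3469 + 0.4181
Sum = 7.646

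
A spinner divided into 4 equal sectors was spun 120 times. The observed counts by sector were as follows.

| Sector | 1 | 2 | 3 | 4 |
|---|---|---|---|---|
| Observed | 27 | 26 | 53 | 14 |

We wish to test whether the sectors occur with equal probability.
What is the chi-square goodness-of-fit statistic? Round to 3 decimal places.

27.000

Under H₀ each category has probability 1/4, so each expected count is 120/4 = 30.
χ² = (27−30)²/30 + (26−30)²/30 + (53−30)²/30 + (14−30)²/30
   = 0.3000 + 0.5333 + 17.6333 + 8.5333
Sum = 27.000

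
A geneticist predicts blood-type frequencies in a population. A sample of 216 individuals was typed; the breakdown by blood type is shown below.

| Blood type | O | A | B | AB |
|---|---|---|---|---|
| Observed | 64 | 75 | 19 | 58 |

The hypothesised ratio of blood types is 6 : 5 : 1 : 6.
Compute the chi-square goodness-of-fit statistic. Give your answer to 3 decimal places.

11.444

Ratio total = 18. Expected counts: 216×6/18 = 72, 216×5/18 = 60, 216×1/18 = 12, 216×6/18 = 72.
O: (64 − 72)²/72 = 64/72 = 0.8889
A: (75 − 60)²/60 = 225/60 = 3.7500
B: (19 − 12)²/12 = 49/12 = 4.0833
AB: (58 − 72)²/72 = 196/72 = 2.7222
Sum = 11.444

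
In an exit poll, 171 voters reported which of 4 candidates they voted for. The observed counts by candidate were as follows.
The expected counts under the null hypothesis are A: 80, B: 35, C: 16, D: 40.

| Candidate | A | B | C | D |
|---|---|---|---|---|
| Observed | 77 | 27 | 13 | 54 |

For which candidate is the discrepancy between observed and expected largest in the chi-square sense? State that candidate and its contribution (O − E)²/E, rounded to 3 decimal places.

D, 4.900

cat         O        E   (O−E)²/E
A          77       80     0.1125
B          27       35     1.8286
C          13       16     0.5625
D          54       40     4.9000
The largest term is for D: 4.900.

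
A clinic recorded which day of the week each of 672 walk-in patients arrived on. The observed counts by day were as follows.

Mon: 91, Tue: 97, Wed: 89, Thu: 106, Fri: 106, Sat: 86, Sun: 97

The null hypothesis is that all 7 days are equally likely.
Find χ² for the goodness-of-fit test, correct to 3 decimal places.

Under H₀ each category has probability 1/7, so each expected count is 672/7 = 96.
χ² = (91−96)²/96 + (97−96)²/96 + (89−96)²/96 + (106−96)²/96 + (106−96)²/96 + (86−96)²/96 + (97−96)²/96
   = 0.2604 + 0.0104 + 0.5104 + 1.0417 + 1.0417 + 1.0417 + 0.0104
Sum = 3.917

3.917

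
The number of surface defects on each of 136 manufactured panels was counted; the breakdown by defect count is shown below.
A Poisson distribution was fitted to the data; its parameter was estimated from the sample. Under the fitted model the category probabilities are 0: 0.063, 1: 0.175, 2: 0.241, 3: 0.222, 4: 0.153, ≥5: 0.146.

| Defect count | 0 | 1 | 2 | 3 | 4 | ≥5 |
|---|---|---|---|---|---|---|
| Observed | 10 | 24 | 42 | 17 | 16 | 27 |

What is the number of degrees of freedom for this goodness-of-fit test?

There are k = 6 categories and 1 parameter estimated from the data, so df = 6 − 1 − 1 = 4.

4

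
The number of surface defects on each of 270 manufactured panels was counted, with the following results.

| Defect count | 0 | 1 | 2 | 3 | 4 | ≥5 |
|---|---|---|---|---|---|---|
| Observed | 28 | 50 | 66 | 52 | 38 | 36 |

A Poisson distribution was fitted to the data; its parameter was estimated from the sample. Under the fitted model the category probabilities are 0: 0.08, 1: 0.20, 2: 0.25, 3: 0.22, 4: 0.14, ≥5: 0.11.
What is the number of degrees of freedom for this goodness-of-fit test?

There are k = 6 categories and 1 parameter estimated from the data, so df = 6 − 1 − 1 = 4.

4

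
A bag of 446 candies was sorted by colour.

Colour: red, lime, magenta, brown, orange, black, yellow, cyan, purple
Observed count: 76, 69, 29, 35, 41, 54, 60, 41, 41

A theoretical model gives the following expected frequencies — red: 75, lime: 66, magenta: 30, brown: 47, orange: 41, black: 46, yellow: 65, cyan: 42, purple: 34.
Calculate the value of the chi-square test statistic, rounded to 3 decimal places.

6.488

χ² = (76−75)²/75 + (69−66)²/66 + (29−30)²/30 + (35−47)²/47 + (41−41)²/41 + (54−46)²/46 + (60−65)²/65 + (41−42)²/42 + (41−34)²/34
   = 0.0133 + 0.1364 + 0.0333 + 3.0638 + 0.0000 + 1.3913 + 0.3846 + 0.0238 + 1.4412
Sum = 6.488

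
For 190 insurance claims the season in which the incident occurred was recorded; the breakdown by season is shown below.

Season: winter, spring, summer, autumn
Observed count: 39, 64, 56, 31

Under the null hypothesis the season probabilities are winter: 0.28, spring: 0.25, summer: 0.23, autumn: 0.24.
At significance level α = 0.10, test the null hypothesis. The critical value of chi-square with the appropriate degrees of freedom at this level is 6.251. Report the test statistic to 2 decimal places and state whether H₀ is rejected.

Expected counts E_i = n·p_i: 190×0.28 = 53.2, 190×0.25 = 47.5, 190×0.23 = 43.7, 190×0.24 = 45.6.
cat         O        E   (O−E)²/E
winter     39     53.2      3.790
spring     64     47.5      5.732
summer     56     43.7      3.462
autumn     31     45.6      4.675
Sum = 17.66
df = 3. Since 17.66 > 6.251, we reject H₀.

17.66; reject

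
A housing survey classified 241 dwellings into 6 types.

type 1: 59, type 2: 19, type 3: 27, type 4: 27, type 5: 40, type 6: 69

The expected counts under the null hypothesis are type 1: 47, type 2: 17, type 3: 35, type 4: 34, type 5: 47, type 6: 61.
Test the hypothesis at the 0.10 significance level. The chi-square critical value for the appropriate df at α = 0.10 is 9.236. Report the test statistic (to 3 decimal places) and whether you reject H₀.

type 1: (59 − 47)²/47 = 144/47 = 3.0638
type 2: (19 − 17)²/17 = 4/17 = 0.2353
type 3: (27 − 35)²/35 = 64/35 = 1.8286
type 4: (27 − 34)²/34 = 49/34 = 1.4412
type 5: (40 − 47)²/47 = 49/47 = 1.0426
type 6: (69 − 61)²/61 = 64/61 = 1.0492
Sum = 8.661
df = 5. Since 8.661 < 9.236, we do not reject H₀.

8.661; do not reject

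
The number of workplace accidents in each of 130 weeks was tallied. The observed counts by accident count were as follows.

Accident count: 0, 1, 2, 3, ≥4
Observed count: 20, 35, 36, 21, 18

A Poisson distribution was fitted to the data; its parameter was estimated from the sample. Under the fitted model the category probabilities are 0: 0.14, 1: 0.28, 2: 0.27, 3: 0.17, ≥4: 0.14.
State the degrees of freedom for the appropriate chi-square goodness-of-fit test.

There are k = 5 categories and 1 parameter estimated from the data, so df = 5 − 1 − 1 = 3.

3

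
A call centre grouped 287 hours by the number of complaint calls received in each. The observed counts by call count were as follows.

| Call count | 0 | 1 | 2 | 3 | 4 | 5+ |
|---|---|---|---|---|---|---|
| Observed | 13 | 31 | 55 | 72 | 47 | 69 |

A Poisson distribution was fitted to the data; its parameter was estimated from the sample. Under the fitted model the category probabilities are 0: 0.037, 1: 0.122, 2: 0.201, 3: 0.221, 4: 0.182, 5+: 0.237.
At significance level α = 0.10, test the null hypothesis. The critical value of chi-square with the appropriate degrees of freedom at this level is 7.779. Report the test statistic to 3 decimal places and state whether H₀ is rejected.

Expected counts E_i = n·p_i: 287×0.037 = 10.619, 287×0.122 = 35.014, 287×0.201 = 57.687, 287×0.221 = 63.427, 287×0.182 = 52.234, 287×0.237 = 68.019.
0: (13 − 10.619)²/10.619 = 5.669161/10.619 = 0.5339
1: (31 − 35.014)²/35.014 = 16.112196/35.014 = 0.4602
2: (55 − 57.687)²/57.687 = 7.219969/57.687 = 0.1252
3: (72 − 63.427)²/63.427 = 73.496329/63.427 = 1.1588
4: (47 − 52.234)²/52.234 = 27.394756/52.234 = 0.5245
5+: (69 − 68.019)²/68.019 = 0.962361/68.019 = 0.0141
Sum = 2.817
df = 4. Since 2.817 < 7.779, we do not reject H₀.

2.817; do not reject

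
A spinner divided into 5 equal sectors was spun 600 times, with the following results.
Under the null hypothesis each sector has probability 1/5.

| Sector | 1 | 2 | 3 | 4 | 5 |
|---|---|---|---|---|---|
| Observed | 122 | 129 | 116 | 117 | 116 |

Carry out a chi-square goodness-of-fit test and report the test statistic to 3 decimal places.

1.050

Expected count for each of the 5 categories: 600/5 = 120.
1: (122 − 120)²/120 = 4/120 = 0.0333
2: (129 − 120)²/120 = 81/120 = 0.6750
3: (116 − 120)²/120 = 16/120 = 0.1333
4: (117 − 120)²/120 = 9/120 = 0.0750
5: (116 − 120)²/120 = 16/120 = 0.1333
Sum = 1.050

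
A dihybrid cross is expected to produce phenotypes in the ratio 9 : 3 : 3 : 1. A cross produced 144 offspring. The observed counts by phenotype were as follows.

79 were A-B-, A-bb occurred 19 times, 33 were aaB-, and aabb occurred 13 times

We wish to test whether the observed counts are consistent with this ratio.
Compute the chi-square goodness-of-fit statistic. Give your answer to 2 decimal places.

Ratio total = 16. Expected counts: 144×9/16 = 81, 144×3/16 = 27, 144×3/16 = 27, 144×1/16 = 9.
χ² = (79−81)²/81 + (19−27)²/27 + (33−27)²/27 + (13−9)²/9
   = 0.049 + 2.370 + 1.333 + 1.778
Sum = 5.53

5.53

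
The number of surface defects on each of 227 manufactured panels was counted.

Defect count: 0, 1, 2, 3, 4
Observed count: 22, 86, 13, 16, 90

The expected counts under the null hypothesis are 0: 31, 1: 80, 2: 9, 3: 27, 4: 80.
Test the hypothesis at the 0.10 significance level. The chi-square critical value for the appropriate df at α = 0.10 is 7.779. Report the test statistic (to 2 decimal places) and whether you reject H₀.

10.57; reject

0: (22 − 31)²/31 = 81/31 = 2.613
1: (86 − 80)²/80 = 36/80 = 0.450
2: (13 − 9)²/9 = 16/9 = 1.778
3: (16 − 27)²/27 = 121/27 = 4.481
4: (90 − 80)²/80 = 100/80 = 1.250
Sum = 10.57
df = 4. Since 10.57 > 7.779, we reject H₀.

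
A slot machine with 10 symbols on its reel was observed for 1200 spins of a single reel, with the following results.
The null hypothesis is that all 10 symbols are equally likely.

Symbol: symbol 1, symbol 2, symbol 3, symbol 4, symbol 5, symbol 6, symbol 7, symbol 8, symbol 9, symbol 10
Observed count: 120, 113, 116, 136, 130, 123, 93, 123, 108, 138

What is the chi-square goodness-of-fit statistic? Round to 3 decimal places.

13.633

Under H₀ each category has probability 1/10, so each expected count is 1200/10 = 120.
cat            O        E   (O−E)²/E
symbol 1     120      120     0.0000
symbol 2     113      120     0.4083
symbol 3     116      120     0.1333
symbol 4     136      120     2.1333
symbol 5     130      120     0.8333
symbol 6     123      120     0.0750
symbol 7      93      120     6.0750
symbol 8     123      120     0.0750
symbol 9     108      120     1.2000
symbol 10    138      120     2.7000
Sum = 13.633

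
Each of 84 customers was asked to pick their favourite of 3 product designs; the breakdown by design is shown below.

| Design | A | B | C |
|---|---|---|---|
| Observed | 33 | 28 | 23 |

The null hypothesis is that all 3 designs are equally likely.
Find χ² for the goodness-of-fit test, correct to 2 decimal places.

Under H₀ each category has probability 1/3, so each expected count is 84/3 = 28.
A: (33 − 28)²/28 = 25/28 = 0.893
B: (28 − 28)²/28 = 0/28 = 0.000
C: (23 − 28)²/28 = 25/28 = 0.893
Sum = 1.79

1.79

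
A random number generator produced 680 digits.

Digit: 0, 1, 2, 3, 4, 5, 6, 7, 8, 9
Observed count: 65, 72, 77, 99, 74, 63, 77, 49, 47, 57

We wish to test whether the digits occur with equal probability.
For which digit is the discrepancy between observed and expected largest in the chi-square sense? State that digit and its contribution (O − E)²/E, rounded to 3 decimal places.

Under H₀ each category has probability 1/10, so each expected count is 680/10 = 68.
cat         O        E   (O−E)²/E
0          65       68     0.1324
1          72       68     0.2353
2          77       68     1.1912
3          99       68    14.1324
4          74       68     0.5294
5          63       68     0.3676
6          77       68     1.1912
7          49       68     5.3088
8          47       68     6.4853
9          57       68     1.7794
The largest term is for 3: 14.132.

3, 14.132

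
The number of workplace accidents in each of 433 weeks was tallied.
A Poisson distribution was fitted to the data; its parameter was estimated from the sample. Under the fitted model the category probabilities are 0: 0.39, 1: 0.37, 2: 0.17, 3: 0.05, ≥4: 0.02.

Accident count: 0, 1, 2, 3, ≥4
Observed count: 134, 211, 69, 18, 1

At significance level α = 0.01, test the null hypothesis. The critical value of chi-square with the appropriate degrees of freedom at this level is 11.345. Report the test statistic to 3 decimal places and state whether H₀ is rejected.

30.981; reject

Expected counts E_i = n·p_i: 433×0.39 = 168.87, 433×0.37 = 160.21, 433×0.17 = 73.61, 433×0.05 = 21.65, 433×0.02 = 8.66.
χ² = (134−168.87)²/168.87 + (211−160.21)²/160.21 + (69−73.61)²/73.61 + (18−21.65)²/21.65 + (1−8.66)²/8.66
   = 7.2003 + 16.1015 + 0.2887 + 0.6154 + 6.7755
Sum = 30.981
df = 3. Since 30.981 > 11.345, we reject H₀.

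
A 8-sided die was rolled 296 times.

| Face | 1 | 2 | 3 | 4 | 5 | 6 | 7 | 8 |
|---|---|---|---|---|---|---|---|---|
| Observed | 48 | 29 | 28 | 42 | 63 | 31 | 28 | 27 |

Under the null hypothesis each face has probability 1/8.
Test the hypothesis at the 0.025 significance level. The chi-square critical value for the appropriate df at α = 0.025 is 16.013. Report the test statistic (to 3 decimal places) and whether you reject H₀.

Under H₀ each category has probability 1/8, so each expected count is 296/8 = 37.
1: (48 − 37)²/37 = 121/37 = 3.2703
2: (29 − 37)²/37 = 64/37 = 1.7297
3: (28 − 37)²/37 = 81/37 = 2.1892
4: (42 − 37)²/37 = 25/37 = 0.6757
5: (63 − 37)²/37 = 676/37 = 18.2703
6: (31 − 37)²/37 = 36/37 = 0.9730
7: (28 − 37)²/37 = 81/37 = 2.1892
8: (27 − 37)²/37 = 100/37 = 2.7027
Sum = 32.000
df = 7. Since 32.000 > 16.013, we reject H₀.

32.000; reject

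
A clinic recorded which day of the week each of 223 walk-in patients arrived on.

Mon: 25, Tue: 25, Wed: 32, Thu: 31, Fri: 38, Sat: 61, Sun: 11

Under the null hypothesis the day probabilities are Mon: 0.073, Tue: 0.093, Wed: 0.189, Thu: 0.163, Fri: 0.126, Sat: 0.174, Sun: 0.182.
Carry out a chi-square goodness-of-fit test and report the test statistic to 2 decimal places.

46.53

Expected counts E_i = n·p_i: 223×0.073 = 16.279, 223×0.093 = 20.739, 223×0.189 = 42.147, 223×0.163 = 36.349, 223×0.126 = 28.098, 223×0.174 = 38.802, 223×0.182 = 40.586.
cat         O        E   (O−E)²/E
Mon        25   16.279      4.672
Tue        25   20.739      0.875
Wed        32   42.147      2.443
Thu        31   36.349      0.787
Fri        38   28.098      3.490
Sat        61   38.802     12.699
Sun        11   40.586     21.567
Sum = 46.53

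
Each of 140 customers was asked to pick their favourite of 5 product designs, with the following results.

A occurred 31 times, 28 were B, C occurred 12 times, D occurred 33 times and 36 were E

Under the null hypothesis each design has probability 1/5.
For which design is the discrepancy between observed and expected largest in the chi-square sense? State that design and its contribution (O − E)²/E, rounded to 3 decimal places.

C, 9.143

Under H₀ each category has probability 1/5, so each expected count is 140/5 = 28.
χ² = (31−28)²/28 + (28−28)²/28 + (12−28)²/28 + (33−28)²/28 + (36−28)²/28
   = 0.3214 + 0.0000 + 9.1429 + 0.8929 + 2.2857
The largest term is for C: 9.143.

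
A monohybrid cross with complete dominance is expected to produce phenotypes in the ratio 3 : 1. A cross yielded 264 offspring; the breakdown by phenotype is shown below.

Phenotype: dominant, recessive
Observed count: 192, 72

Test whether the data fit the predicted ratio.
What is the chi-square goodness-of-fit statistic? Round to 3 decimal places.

0.727

Ratio total = 4. Expected counts: 264×3/4 = 198, 264×1/4 = 66.
χ² = (192−198)²/198 + (72−66)²/66
   = 0.1818 + 0.5455
Sum = 0.727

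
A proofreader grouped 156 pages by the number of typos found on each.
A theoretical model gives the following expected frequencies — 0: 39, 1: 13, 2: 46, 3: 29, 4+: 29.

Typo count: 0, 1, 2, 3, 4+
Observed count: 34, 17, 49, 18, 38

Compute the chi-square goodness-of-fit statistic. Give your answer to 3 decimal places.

9.033

cat         O        E   (O−E)²/E
0          34       39     0.6410
1          17       13     1.2308
2          49       46     0.1957
3          18       29     4.1724
4+         38       29     2.7931
Sum = 9.033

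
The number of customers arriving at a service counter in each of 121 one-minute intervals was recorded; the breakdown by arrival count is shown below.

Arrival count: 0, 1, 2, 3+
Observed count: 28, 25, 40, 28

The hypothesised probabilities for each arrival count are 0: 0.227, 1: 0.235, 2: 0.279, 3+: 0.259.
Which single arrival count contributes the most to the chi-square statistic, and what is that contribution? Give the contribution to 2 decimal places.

Expected counts E_i = n·p_i: 121×0.227 = 27.467, 121×0.235 = 28.435, 121×0.279 = 33.759, 121×0.259 = 31.339.
χ² = (28−27.467)²/27.467 + (25−28.435)²/28.435 + (40−33.759)²/33.759 + (28−31.339)²/31.339
   = 0.010 + 0.415 + 1.154 + 0.356
The largest term is for 2: 1.15.

2, 1.15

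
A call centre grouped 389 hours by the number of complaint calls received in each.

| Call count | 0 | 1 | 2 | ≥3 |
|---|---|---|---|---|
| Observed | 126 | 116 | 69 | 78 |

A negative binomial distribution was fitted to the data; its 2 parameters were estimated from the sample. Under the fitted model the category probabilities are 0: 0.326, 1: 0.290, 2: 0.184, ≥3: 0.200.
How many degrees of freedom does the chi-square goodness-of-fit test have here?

1

There are k = 4 categories and 2 parameters estimated from the data, so df = 4 − 1 − 2 = 1.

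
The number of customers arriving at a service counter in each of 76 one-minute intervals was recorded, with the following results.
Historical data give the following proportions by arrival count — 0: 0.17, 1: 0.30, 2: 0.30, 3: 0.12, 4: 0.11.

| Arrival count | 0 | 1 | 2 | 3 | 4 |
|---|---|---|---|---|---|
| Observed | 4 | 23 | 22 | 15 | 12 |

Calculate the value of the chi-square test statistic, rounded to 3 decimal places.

Expected counts E_i = n·p_i: 76×0.17 = 12.92, 76×0.30 = 22.8, 76×0.30 = 22.8, 76×0.12 = 9.12, 76×0.11 = 8.36.
cat         O        E   (O−E)²/E
0           4    12.92     6.1584
1          23     22.8     0.0018
2          22     22.8     0.0281
3          15     9.12     3.7911
4          12     8.36     1.5849
Sum = 11.564

11.564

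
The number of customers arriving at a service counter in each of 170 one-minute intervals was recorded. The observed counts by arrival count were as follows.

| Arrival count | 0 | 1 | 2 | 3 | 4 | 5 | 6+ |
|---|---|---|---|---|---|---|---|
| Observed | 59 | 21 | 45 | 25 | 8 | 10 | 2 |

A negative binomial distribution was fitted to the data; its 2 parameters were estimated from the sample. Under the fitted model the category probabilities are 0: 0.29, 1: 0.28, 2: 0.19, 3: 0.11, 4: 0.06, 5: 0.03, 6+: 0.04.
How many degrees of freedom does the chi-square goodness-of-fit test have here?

There are k = 7 categories and 2 parameters estimated from the data, so df = 7 − 1 − 2 = 4.

4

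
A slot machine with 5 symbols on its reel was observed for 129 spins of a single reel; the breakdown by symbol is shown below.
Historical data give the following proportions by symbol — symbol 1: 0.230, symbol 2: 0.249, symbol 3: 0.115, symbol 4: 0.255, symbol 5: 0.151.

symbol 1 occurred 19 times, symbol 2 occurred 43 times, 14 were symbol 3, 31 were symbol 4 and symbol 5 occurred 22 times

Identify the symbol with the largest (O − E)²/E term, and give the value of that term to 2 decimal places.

symbol 1, 3.84

Expected counts E_i = n·p_i: 129×0.230 = 29.67, 129×0.249 = 32.121, 129×0.115 = 14.835, 129×0.255 = 32.895, 129×0.151 = 19.479.
χ² = (19−29.67)²/29.67 + (43−32.121)²/32.121 + (14−14.835)²/14.835 + (31−32.895)²/32.895 + (22−19.479)²/19.479
   = 3.837 + 3.685 + 0.047 + 0.109 + 0.326
The largest term is for symbol 1: 3.84.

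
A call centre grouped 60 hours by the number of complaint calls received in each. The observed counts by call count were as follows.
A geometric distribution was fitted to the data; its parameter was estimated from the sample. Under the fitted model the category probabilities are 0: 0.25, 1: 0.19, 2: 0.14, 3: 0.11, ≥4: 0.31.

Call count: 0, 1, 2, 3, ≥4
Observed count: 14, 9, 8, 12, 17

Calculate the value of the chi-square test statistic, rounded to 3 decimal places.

5.147

Expected counts E_i = n·p_i: 60×0.25 = 15, 60×0.19 = 11.4, 60×0.14 = 8.4, 60×0.11 = 6.6, 60×0.31 = 18.6.
cat         O        E   (O−E)²/E
0          14       15     0.0667
1           9     11.4     0.5053
2           8      8.4     0.0190
3          12      6.6     4.4182
≥4         17     18.6     0.1376
Sum = 5.147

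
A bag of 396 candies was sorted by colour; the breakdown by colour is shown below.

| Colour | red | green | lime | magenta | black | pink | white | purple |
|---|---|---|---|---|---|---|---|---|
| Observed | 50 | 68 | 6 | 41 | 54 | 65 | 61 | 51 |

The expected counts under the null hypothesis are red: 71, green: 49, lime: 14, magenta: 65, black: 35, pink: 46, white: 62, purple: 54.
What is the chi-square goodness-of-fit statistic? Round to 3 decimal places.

45.356

cat          O        E   (O−E)²/E
red         50       71     6.2113
green       68       49     7.3673
lime         6       14     4.5714
magenta     41       65     8.8615
black       54       35    10.3143
pink        65       46     7.8478
white       61       62     0.0161
purple      51       54     0.1667
Sum = 45.356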